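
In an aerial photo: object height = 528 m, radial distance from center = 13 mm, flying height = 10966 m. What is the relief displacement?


d = h * r / H = 528 * 13 / 10966 = 0.63 mm

0.63 mm


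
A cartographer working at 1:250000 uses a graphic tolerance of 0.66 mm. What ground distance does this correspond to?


ground = 0.66 mm * 250000 / 1000 = 165.0 m

165.0 m


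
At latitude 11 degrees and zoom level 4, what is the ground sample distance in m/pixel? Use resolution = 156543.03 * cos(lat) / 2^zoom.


res = 156543.03 * cos(11) / 2^4 = 156543.03 * 0.98162718 / 16 = 9604.18 m/pixel

9604.18 m/pixel


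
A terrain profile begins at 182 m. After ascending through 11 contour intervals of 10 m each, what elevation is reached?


elevation = 182 + 11 * 10 = 292 m

292 m


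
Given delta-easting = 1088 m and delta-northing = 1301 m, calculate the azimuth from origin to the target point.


az = atan2(1088, 1301) = 39.9 deg
adjusted to 0-360: 39.9 degrees

39.9 degrees


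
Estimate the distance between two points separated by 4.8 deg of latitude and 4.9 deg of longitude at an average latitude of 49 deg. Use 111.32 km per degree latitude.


dlat_km = 4.8 * 111.32 = 534.336
dlon_km = 4.9 * 111.32 * cos(49) ≈ 357.859
dist = sqrt(534.336^2 + 357.859^2) ≈ 643.1 km

643.1 km


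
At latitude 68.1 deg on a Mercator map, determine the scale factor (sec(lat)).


SF = 1 / cos(68.1) = 1 / 0.372988 = 2.681

2.681


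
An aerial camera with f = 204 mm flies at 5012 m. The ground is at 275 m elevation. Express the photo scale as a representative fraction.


scale = f / (H - h) = 204 mm / 4737 m = 204 / 4737000 = 1:23221

1:23221


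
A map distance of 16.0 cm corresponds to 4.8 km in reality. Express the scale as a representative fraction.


ground = 4.8 km = 480000 cm; RF denominator = ground / map = 480000 / 16.0 = 30000; RF = 1:30000

1:30000


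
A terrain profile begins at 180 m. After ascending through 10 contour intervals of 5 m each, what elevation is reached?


elevation = 180 + 10 * 5 = 230 m

230 m


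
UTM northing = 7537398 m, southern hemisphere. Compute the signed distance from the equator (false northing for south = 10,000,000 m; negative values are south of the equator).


For southern: actual = 7537398 - 10000000 = -2462602 m

-2462602 m


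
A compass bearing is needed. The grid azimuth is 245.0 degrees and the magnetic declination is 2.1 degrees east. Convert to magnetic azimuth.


magnetic azimuth = grid azimuth - declination (east +ve)
mag_az = 245.0 - 2.1 = 242.9 degrees

242.9 degrees


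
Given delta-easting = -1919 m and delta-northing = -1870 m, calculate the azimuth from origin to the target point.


az = atan2(-1919, -1870) = -134.3 deg
adjusted to 0-360: 225.7 degrees

225.7 degrees


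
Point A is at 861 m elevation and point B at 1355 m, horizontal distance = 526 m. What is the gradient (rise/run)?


gradient = (1355 - 861) / 526 = 494 / 526 = 0.9392

0.9392


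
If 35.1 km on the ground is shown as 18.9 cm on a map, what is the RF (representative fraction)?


ground = 35.1 km = 3510000 cm; RF denominator = ground / map = 3510000 / 18.9 ≈ 185714; RF = 1:185714

1:185714


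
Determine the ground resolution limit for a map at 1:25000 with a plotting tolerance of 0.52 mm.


ground = 0.52 mm * 25000 / 1000 = 13.0 m

13.0 m


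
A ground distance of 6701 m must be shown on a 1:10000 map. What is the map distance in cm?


map_cm = 6701 * 100 / 10000 = 67.01 cm

67.01 cm


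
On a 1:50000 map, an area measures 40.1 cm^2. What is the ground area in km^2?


ground_area = 40.1 * (50000/100)^2 = 10025000.0 m^2 = 10.025 km^2

10.025 km^2


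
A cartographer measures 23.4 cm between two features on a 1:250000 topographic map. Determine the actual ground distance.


ground = 23.4 cm * 250000 / 100 = 58500.0 m = 58.5 km

58.5 km


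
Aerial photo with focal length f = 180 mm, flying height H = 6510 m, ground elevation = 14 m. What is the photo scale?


scale = f / (H - h) = 180 mm / 6496 m = 180 / 6496000 = 1:36089

1:36089


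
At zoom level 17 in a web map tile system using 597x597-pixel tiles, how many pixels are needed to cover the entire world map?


tiles per axis = 2^17 = 131072
total tiles = 131072^2 = 17179869184
pixels per axis = 131072 * 597 = 78249984
total pixels = 78249984^2 = 6123059996000256

6123059996000256 pixels


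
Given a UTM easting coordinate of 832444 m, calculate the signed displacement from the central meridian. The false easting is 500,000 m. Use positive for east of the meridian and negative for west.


displacement = 832444 - 500000 = 332444 m

332444 m


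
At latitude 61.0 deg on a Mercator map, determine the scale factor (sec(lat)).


SF = 1 / cos(61.0) = 1 / 0.48481 = 2.063

2.063


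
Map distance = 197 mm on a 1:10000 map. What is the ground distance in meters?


ground = 197 mm * 10000 / 1000 = 1970.0 m

1970.0 m


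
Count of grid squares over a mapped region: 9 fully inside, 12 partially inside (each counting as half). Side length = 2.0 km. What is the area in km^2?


effective squares = 9 + 12 * 0.5 = 15.0
area = 15.0 * 4.0 = 60.0 km^2

60.0 km^2


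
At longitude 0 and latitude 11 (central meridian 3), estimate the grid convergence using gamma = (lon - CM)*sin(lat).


gamma = (0 - 3) * sin(11) = -3 * 0.190809 = -0.572 degrees

-0.572 degrees


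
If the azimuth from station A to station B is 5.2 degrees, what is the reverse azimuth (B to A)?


back azimuth = (5.2 + 180) mod 360 = 185.2 degrees

185.2 degrees


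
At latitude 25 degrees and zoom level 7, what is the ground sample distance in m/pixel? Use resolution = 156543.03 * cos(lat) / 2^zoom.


res = 156543.03 * cos(25) / 2^7 = 156543.03 * 0.90630779 / 128 = 1108.41 m/pixel

1108.41 m/pixel


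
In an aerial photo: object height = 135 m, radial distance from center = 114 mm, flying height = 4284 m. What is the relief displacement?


d = h * r / H = 135 * 114 / 4284 = 3.59 mm

3.59 mm


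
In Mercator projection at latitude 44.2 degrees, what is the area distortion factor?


area_distortion = 1/cos^2(44.2) = 1.946

1.946


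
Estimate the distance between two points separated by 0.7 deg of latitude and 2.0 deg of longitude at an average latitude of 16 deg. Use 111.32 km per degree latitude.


dlat_km = 0.7 * 111.32 = 77.924
dlon_km = 2.0 * 111.32 * cos(16) ≈ 214.015
dist = sqrt(77.924^2 + 214.015^2) ≈ 227.8 km

227.8 km


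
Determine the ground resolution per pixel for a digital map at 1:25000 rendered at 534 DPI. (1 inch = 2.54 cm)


pixel_cm = 2.54 / 534 ≈ 0.004757 cm
ground = pixel_cm * 25000 / 100 = 2.54 * 25000 / (534 * 100) = 63500 / 53400 ≈ 1.19 m

1.19 m


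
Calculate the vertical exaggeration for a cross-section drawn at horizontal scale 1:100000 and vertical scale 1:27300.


VE = horizontal_scale / vertical_scale = 100000 / 27300 ≈ 3.7

3.7x


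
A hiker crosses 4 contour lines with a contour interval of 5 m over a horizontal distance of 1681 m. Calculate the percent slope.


elevation change = 4 * 5 = 20 m
slope = 20 / 1681 * 100 = 1.2%

1.2%


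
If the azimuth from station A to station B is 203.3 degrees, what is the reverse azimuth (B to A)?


back azimuth = (203.3 + 180) mod 360 = 23.3 degrees

23.3 degrees


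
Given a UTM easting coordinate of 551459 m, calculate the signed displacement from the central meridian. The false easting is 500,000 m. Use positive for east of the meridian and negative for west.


displacement = 551459 - 500000 = 51459 m

51459 m


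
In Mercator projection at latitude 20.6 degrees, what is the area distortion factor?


area_distortion = 1/cos^2(20.6) = 1.141

1.141


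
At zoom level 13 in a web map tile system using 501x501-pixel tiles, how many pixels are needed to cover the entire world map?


tiles per axis = 2^13 = 8192
total tiles = 8192^2 = 67108864
pixels per axis = 8192 * 501 = 4104192
total pixels = 4104192^2 = 16844391972864

16844391972864 pixels


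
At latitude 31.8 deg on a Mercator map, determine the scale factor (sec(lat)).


SF = 1 / cos(31.8) = 1 / 0.849893 = 1.177

1.177


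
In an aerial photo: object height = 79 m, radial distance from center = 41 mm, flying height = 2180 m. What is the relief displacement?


d = h * r / H = 79 * 41 / 2180 = 1.49 mm

1.49 mm


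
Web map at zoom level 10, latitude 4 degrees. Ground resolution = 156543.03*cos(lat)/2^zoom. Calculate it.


res = 156543.03 * cos(4) / 2^10 = 156543.03 * 0.99756405 / 1024 = 152.5 m/pixel

152.5 m/pixel


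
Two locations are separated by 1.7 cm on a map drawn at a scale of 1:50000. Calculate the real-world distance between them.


ground = 1.7 cm * 50000 / 100 = 850.0 m

850.0 m


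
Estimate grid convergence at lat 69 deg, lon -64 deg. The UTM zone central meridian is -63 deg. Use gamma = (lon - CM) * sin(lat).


gamma = (-64 - -63) * sin(69) = -1 * 0.93358 = -0.934 degrees

-0.934 degrees


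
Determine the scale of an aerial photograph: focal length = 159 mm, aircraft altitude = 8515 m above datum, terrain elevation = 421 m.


scale = f / (H - h) = 159 mm / 8094 m = 159 / 8094000 = 1:50906

1:50906


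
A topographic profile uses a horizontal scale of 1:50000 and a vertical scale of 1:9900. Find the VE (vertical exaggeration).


VE = horizontal_scale / vertical_scale = 50000 / 9900 ≈ 5.1

5.1x


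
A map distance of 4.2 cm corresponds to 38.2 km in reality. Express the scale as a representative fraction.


ground = 38.2 km = 3820000 cm; RF denominator = ground / map = 3820000 / 4.2 ≈ 909524; RF = 1:909524

1:909524


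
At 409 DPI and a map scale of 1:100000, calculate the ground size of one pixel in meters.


pixel_cm = 2.54 / 409 ≈ 0.00621 cm
ground = pixel_cm * 100000 / 100 = 2.54 * 100000 / (409 * 100) = 254000 / 40900 ≈ 6.21 m

6.21 m


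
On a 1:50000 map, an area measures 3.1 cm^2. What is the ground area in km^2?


ground_area = 3.1 * (50000/100)^2 = 775000.0 m^2 = 0.775 km^2

0.775 km^2


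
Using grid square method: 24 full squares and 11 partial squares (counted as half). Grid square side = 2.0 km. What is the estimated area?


effective squares = 24 + 11 * 0.5 = 29.5
area = 29.5 * 4.0 = 118.0 km^2

118.0 km^2


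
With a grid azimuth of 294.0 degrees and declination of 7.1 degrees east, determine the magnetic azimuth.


magnetic azimuth = grid azimuth - declination (east +ve)
mag_az = 294.0 - 7.1 = 286.9 degrees

286.9 degrees


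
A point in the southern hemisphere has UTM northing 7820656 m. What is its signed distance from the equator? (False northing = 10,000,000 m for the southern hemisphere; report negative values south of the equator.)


For southern: actual = 7820656 - 10000000 = -2179344 m

-2179344 m


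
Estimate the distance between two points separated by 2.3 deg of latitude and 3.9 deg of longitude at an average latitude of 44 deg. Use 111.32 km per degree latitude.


dlat_km = 2.3 * 111.32 = 256.036
dlon_km = 3.9 * 111.32 * cos(44) ≈ 312.3
dist = sqrt(256.036^2 + 312.3^2) ≈ 403.8 km

403.8 km


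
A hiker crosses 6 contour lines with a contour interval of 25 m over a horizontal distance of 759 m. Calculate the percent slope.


elevation change = 6 * 25 = 150 m
slope = 150 / 759 * 100 = 19.8%

19.8%


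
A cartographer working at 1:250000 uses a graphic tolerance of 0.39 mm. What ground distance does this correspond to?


ground = 0.39 mm * 250000 / 1000 = 97.5 m

97.5 m


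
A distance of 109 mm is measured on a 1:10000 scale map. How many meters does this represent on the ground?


ground = 109 mm * 10000 / 1000 = 1090.0 m

1090.0 m


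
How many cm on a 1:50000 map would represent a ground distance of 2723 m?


map_cm = 2723 * 100 / 50000 = 5.446 cm ≈ 5.45 cm

5.45 cm


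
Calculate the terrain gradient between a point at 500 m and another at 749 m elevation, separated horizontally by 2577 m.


gradient = (749 - 500) / 2577 = 249 / 2577 = 0.0966

0.0966


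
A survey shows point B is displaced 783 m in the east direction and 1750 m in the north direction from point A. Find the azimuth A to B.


az = atan2(783, 1750) = 24.1 deg
adjusted to 0-360: 24.1 degrees

24.1 degrees


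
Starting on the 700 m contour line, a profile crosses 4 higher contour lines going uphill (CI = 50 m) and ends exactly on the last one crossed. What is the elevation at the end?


elevation = 700 + 4 * 50 = 900 m

900 m


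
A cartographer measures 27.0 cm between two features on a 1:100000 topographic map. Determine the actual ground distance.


ground = 27.0 cm * 100000 / 100 = 27000.0 m = 27.0 km

27.0 km


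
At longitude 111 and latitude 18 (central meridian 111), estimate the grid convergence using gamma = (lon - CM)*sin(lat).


gamma = (111 - 111) * sin(18) = 0 * 0.309017 = 0.0 degrees

0.0 degrees


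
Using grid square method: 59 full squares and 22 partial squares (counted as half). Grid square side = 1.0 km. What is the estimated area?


effective squares = 59 + 22 * 0.5 = 70.0
area = 70.0 * 1.0 = 70.0 km^2

70.0 km^2


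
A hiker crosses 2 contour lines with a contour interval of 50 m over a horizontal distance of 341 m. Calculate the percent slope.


elevation change = 2 * 50 = 100 m
slope = 100 / 341 * 100 = 29.3%

29.3%


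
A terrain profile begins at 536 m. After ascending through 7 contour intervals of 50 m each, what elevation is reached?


elevation = 536 + 7 * 50 = 886 m

886 m


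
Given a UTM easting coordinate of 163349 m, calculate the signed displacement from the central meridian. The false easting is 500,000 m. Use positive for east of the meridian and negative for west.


displacement = 163349 - 500000 = -336651 m

-336651 m


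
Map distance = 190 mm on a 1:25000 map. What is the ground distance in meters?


ground = 190 mm * 25000 / 1000 = 4750.0 m

4750.0 m


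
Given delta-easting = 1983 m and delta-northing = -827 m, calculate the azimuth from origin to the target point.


az = atan2(1983, -827) = 112.6 deg
adjusted to 0-360: 112.6 degrees

112.6 degrees


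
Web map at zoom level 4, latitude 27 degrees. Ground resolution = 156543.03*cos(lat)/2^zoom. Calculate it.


res = 156543.03 * cos(27) / 2^4 = 156543.03 * 0.89100652 / 16 = 8717.55 m/pixel

8717.55 m/pixel


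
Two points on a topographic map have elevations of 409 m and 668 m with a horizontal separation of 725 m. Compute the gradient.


gradient = (668 - 409) / 725 = 259 / 725 = 0.3572

0.3572


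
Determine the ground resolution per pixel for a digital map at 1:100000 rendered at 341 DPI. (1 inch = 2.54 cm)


pixel_cm = 2.54 / 341 ≈ 0.007449 cm
ground = pixel_cm * 100000 / 100 = 2.54 * 100000 / (341 * 100) = 254000 / 34100 ≈ 7.45 m

7.45 m


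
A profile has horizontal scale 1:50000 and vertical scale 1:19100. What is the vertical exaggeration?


VE = horizontal_scale / vertical_scale = 50000 / 19100 ≈ 2.6

2.6x


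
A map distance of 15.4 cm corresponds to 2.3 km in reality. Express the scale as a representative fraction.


ground = 2.3 km = 230000 cm; RF denominator = ground / map = 230000 / 15.4 ≈ 14935; RF = 1:14935

1:14935


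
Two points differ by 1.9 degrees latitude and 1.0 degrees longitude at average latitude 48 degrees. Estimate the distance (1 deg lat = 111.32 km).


dlat_km = 1.9 * 111.32 = 211.508
dlon_km = 1.0 * 111.32 * cos(48) ≈ 74.488
dist = sqrt(211.508^2 + 74.488^2) ≈ 224.2 km

224.2 km


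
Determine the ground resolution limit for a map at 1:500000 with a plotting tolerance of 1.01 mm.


ground = 1.01 mm * 500000 / 1000 = 505.0 m

505.0 m


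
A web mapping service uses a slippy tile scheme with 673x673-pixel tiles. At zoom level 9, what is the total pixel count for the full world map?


tiles per axis = 2^9 = 512
total tiles = 512^2 = 262144
pixels per axis = 512 * 673 = 344576
total pixels = 344576^2 = 118732619776

118732619776 pixels


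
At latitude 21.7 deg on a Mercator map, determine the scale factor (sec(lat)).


SF = 1 / cos(21.7) = 1 / 0.929133 = 1.076

1.076


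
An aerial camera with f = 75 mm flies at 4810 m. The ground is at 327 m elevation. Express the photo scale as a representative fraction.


scale = f / (H - h) = 75 mm / 4483 m = 75 / 4483000 = 1:59773

1:59773


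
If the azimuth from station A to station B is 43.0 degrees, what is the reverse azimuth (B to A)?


back azimuth = (43.0 + 180) mod 360 = 223.0 degrees

223.0 degrees


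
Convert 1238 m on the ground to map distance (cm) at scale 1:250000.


map_cm = 1238 * 100 / 250000 = 0.4952 cm ≈ 0.5 cm

0.5 cm


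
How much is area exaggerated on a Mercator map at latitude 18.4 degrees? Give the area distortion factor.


area_distortion = 1/cos^2(18.4) = 1.111

1.111


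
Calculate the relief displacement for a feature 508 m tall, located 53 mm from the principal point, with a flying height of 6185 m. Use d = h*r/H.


d = h * r / H = 508 * 53 / 6185 = 4.35 mm

4.35 mm


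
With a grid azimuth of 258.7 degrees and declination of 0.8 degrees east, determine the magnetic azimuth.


magnetic azimuth = grid azimuth - declination (east +ve)
mag_az = 258.7 - 0.8 = 257.9 degrees

257.9 degrees


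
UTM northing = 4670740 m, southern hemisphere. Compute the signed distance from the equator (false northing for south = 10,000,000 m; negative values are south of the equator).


For southern: actual = 4670740 - 10000000 = -5329260 m

-5329260 m


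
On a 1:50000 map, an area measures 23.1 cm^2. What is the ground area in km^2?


ground_area = 23.1 * (50000/100)^2 = 5775000.0 m^2 = 5.775 km^2

5.775 km^2


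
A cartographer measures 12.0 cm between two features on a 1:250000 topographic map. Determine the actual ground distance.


ground = 12.0 cm * 250000 / 100 = 30000.0 m = 30.0 km

30.0 km


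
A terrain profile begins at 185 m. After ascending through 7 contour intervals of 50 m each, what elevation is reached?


elevation = 185 + 7 * 50 = 535 m

535 m


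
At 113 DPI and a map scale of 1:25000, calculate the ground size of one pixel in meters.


pixel_cm = 2.54 / 113 ≈ 0.022478 cm
ground = pixel_cm * 25000 / 100 = 2.54 * 25000 / (113 * 100) = 63500 / 11300 ≈ 5.62 m

5.62 m


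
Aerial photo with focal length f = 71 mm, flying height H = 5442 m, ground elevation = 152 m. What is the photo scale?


scale = f / (H - h) = 71 mm / 5290 m = 71 / 5290000 = 1:74507

1:74507


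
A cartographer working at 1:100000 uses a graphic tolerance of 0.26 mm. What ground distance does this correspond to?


ground = 0.26 mm * 100000 / 1000 = 26.0 m

26.0 m


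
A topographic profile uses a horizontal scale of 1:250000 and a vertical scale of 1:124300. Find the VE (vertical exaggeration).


VE = horizontal_scale / vertical_scale = 250000 / 124300 ≈ 2.0

2.0x


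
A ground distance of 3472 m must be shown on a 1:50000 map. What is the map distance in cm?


map_cm = 3472 * 100 / 50000 = 6.944 cm ≈ 6.94 cm

6.94 cm


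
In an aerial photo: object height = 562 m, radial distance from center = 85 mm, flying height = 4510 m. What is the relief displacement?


d = h * r / H = 562 * 85 / 4510 = 10.59 mm

10.59 mm


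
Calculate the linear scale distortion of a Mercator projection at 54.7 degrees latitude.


SF = 1 / cos(54.7) = 1 / 0.577858 = 1.731

1.731


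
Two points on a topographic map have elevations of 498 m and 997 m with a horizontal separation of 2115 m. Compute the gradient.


gradient = (997 - 498) / 2115 = 499 / 2115 = 0.2359

0.2359


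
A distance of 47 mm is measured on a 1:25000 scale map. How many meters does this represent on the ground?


ground = 47 mm * 25000 / 1000 = 1175.0 m

1175.0 m


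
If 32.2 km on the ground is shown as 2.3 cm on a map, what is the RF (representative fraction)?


ground = 32.2 km = 3220000 cm; RF denominator = ground / map = 3220000 / 2.3 = 1400000; RF = 1:1400000

1:1400000


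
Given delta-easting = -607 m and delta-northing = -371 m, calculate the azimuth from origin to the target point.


az = atan2(-607, -371) = -121.4 deg
adjusted to 0-360: 238.6 degrees

238.6 degrees


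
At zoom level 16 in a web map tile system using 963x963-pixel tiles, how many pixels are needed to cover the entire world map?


tiles per axis = 2^16 = 65536
total tiles = 65536^2 = 4294967296
pixels per axis = 65536 * 963 = 63111168
total pixels = 63111168^2 = 3983019526324224

3983019526324224 pixels


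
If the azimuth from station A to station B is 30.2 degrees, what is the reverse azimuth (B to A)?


back azimuth = (30.2 + 180) mod 360 = 210.2 degrees

210.2 degrees


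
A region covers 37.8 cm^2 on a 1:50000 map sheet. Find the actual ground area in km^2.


ground_area = 37.8 * (50000/100)^2 = 9450000.0 m^2 = 9.45 km^2

9.45 km^2


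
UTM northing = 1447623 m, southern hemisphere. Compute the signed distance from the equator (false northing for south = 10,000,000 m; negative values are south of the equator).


For southern: actual = 1447623 - 10000000 = -8552377 m

-8552377 m


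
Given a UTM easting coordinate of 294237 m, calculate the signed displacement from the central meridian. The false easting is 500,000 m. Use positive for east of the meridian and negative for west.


displacement = 294237 - 500000 = -205763 m

-205763 m


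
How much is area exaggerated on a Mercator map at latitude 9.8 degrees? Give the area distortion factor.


area_distortion = 1/cos^2(9.8) = 1.03

1.03


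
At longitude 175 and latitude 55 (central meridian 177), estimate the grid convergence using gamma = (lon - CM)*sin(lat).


gamma = (175 - 177) * sin(55) = -2 * 0.819152 = -1.638 degrees

-1.638 degrees


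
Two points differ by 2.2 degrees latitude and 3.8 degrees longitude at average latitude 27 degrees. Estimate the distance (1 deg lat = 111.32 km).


dlat_km = 2.2 * 111.32 = 244.904
dlon_km = 3.8 * 111.32 * cos(27) ≈ 376.91
dist = sqrt(244.904^2 + 376.91^2) ≈ 449.5 km

449.5 km


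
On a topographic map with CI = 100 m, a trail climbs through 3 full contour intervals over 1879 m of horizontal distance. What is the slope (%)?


elevation change = 3 * 100 = 300 m
slope = 300 / 1879 * 100 = 16.0%

16.0%


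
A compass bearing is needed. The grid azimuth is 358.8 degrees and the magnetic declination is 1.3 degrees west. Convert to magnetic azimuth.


magnetic azimuth = grid azimuth - declination (east +ve)
mag_az = 358.8 - -1.3 = 0.1 degrees

0.1 degrees


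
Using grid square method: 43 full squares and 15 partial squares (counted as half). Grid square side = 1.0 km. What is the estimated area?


effective squares = 43 + 15 * 0.5 = 50.5
area = 50.5 * 1.0 = 50.5 km^2

50.5 km^2


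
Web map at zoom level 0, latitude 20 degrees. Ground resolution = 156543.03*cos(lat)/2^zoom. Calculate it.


res = 156543.03 * cos(20) / 2^0 = 156543.03 * 0.93969262 / 1 = 147102.33 m/pixel

147102.33 m/pixel


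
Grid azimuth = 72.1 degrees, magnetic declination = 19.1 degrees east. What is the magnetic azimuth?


magnetic azimuth = grid azimuth - declination (east +ve)
mag_az = 72.1 - 19.1 = 53.0 degrees

53.0 degrees


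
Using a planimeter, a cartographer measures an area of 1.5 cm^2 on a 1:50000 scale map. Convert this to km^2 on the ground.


ground_area = 1.5 * (50000/100)^2 = 375000.0 m^2 = 0.375 km^2

0.375 km^2


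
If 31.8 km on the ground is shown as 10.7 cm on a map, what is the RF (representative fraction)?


ground = 31.8 km = 3180000 cm; RF denominator = ground / map = 3180000 / 10.7 ≈ 297196; RF = 1:297196

1:297196


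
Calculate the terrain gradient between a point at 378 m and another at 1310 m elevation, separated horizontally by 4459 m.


gradient = (1310 - 378) / 4459 = 932 / 4459 = 0.209

0.209


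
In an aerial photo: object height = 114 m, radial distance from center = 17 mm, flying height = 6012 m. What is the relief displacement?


d = h * r / H = 114 * 17 / 6012 = 0.32 mm

0.32 mm


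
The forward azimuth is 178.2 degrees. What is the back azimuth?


back azimuth = (178.2 + 180) mod 360 = 358.2 degrees

358.2 degrees


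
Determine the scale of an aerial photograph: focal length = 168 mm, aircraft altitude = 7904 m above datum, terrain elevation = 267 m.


scale = f / (H - h) = 168 mm / 7637 m = 168 / 7637000 = 1:45458

1:45458


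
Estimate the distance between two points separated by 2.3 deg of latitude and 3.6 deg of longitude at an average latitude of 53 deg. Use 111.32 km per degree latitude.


dlat_km = 2.3 * 111.32 = 256.036
dlon_km = 3.6 * 111.32 * cos(53) ≈ 241.179
dist = sqrt(256.036^2 + 241.179^2) ≈ 351.7 km

351.7 km


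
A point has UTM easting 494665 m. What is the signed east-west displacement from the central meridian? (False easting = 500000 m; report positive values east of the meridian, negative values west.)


displacement = 494665 - 500000 = -5335 m

-5335 m


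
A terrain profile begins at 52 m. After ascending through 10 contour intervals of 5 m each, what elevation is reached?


elevation = 52 + 10 * 5 = 102 m

102 m


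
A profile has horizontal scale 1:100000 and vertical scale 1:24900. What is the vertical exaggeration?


VE = horizontal_scale / vertical_scale = 100000 / 24900 ≈ 4.0

4.0x


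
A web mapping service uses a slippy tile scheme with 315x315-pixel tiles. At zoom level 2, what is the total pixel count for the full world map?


tiles per axis = 2^2 = 4
total tiles = 4^2 = 16
pixels per axis = 4 * 315 = 1260
total pixels = 1260^2 = 1587600

1587600 pixels


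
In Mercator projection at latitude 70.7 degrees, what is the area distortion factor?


area_distortion = 1/cos^2(70.7) = 9.154

9.154


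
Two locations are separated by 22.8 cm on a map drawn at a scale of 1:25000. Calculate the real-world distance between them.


ground = 22.8 cm * 25000 / 100 = 5700.0 m = 5.7 km

5.7 km


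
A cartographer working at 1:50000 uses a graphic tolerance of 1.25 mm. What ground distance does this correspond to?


ground = 1.25 mm * 50000 / 1000 = 62.5 m

62.5 m


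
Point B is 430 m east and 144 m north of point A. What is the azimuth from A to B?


az = atan2(430, 144) = 71.5 deg
adjusted to 0-360: 71.5 degrees

71.5 degrees


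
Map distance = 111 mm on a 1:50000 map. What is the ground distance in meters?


ground = 111 mm * 50000 / 1000 = 5550.0 m

5550.0 m


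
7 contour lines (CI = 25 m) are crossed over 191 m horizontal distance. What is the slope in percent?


elevation change = 7 * 25 = 175 m
slope = 175 / 191 * 100 = 91.6%

91.6%


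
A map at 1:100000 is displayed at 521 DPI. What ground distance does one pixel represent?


pixel_cm = 2.54 / 521 ≈ 0.004875 cm
ground = pixel_cm * 100000 / 100 = 2.54 * 100000 / (521 * 100) = 254000 / 52100 ≈ 4.88 m

4.88 m


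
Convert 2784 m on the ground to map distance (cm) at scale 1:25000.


map_cm = 2784 * 100 / 25000 = 11.136 cm ≈ 11.14 cm

11.14 cm


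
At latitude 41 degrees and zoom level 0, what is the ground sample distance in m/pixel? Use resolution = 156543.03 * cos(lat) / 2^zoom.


res = 156543.03 * cos(41) / 2^0 = 156543.03 * 0.75470958 / 1 = 118144.52 m/pixel

118144.52 m/pixel


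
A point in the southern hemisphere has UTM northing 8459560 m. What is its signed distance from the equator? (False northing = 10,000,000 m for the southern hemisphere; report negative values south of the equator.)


For southern: actual = 8459560 - 10000000 = -1540440 m

-1540440 m


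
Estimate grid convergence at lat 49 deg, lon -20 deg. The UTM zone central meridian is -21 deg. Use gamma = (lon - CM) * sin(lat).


gamma = (-20 - -21) * sin(49) = 1 * 0.75471 = 0.755 degrees

0.755 degrees


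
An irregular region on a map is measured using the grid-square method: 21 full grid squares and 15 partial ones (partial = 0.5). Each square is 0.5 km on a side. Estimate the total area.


effective squares = 21 + 15 * 0.5 = 28.5
area = 28.5 * 0.25 = 7.125 km^2

7.125 km^2


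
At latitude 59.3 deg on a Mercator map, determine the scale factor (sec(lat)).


SF = 1 / cos(59.3) = 1 / 0.510543 = 1.959

1.959


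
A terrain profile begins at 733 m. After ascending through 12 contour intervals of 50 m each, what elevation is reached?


elevation = 733 + 12 * 50 = 1333 m

1333 m


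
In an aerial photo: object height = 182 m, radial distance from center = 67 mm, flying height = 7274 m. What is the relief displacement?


d = h * r / H = 182 * 67 / 7274 = 1.68 mm

1.68 mm


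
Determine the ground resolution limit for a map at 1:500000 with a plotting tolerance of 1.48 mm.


ground = 1.48 mm * 500000 / 1000 = 740.0 m

740.0 m


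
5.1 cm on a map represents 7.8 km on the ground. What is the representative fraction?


ground = 7.8 km = 780000 cm; RF denominator = ground / map = 780000 / 5.1 ≈ 152941; RF = 1:152941

1:152941


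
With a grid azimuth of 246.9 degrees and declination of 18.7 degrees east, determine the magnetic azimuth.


magnetic azimuth = grid azimuth - declination (east +ve)
mag_az = 246.9 - 18.7 = 228.2 degrees

228.2 degrees


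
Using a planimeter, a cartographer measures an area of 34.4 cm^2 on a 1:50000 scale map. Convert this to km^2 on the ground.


ground_area = 34.4 * (50000/100)^2 = 8600000.0 m^2 = 8.6 km^2

8.6 km^2


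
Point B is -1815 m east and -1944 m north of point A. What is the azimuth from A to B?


az = atan2(-1815, -1944) = -137.0 deg
adjusted to 0-360: 223.0 degrees

223.0 degrees


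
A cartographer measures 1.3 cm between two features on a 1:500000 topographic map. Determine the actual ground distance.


ground = 1.3 cm * 500000 / 100 = 6500.0 m = 6.5 km

6.5 km


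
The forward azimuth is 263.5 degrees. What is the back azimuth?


back azimuth = (263.5 + 180) mod 360 = 83.5 degrees

83.5 degrees


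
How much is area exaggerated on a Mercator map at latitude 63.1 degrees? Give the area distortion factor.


area_distortion = 1/cos^2(63.1) = 4.885

4.885


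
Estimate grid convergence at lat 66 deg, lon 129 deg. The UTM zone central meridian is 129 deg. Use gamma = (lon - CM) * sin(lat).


gamma = (129 - 129) * sin(66) = 0 * 0.913545 = 0.0 degrees

0.0 degrees


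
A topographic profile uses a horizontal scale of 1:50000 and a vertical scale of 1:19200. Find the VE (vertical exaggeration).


VE = horizontal_scale / vertical_scale = 50000 / 19200 ≈ 2.6

2.6x


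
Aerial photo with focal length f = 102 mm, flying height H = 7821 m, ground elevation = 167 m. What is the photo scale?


scale = f / (H - h) = 102 mm / 7654 m = 102 / 7654000 = 1:75039

1:75039


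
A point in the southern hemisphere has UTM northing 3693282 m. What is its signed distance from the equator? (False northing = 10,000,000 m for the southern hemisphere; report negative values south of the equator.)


For southern: actual = 3693282 - 10000000 = -6306718 m

-6306718 m


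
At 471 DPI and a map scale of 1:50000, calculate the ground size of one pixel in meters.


pixel_cm = 2.54 / 471 ≈ 0.005393 cm
ground = pixel_cm * 50000 / 100 = 2.54 * 50000 / (471 * 100) = 127000 / 47100 ≈ 2.7 m

2.7 m


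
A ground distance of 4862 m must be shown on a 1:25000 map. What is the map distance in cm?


map_cm = 4862 * 100 / 25000 = 19.448 cm ≈ 19.45 cm

19.45 cm


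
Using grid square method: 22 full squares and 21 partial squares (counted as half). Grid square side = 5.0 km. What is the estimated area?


effective squares = 22 + 21 * 0.5 = 32.5
area = 32.5 * 25.0 = 812.5 km^2

812.5 km^2


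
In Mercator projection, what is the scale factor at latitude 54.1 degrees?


SF = 1 / cos(54.1) = 1 / 0.586372 = 1.705

1.705


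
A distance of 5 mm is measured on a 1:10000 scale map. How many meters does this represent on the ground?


ground = 5 mm * 10000 / 1000 = 50.0 m

50.0 m


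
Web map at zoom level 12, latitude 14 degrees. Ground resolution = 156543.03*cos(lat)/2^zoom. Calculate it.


res = 156543.03 * cos(14) / 2^12 = 156543.03 * 0.97029573 / 4096 = 37.08 m/pixel

37.08 m/pixel


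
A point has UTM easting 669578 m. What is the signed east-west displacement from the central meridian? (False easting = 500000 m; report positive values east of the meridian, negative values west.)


displacement = 669578 - 500000 = 169578 m

169578 m


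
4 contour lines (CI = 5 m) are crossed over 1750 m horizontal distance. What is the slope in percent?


elevation change = 4 * 5 = 20 m
slope = 20 / 1750 * 100 = 1.1%

1.1%


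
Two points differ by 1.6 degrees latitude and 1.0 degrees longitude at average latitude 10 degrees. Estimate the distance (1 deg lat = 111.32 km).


dlat_km = 1.6 * 111.32 = 178.112
dlon_km = 1.0 * 111.32 * cos(10) ≈ 109.629
dist = sqrt(178.112^2 + 109.629^2) ≈ 209.1 km

209.1 km


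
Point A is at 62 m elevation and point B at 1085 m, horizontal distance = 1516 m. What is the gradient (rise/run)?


gradient = (1085 - 62) / 1516 = 1023 / 1516 = 0.6748

0.6748


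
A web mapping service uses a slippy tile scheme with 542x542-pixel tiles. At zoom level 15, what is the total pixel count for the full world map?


tiles per axis = 2^15 = 32768
total tiles = 32768^2 = 1073741824
pixels per axis = 32768 * 542 = 17760256
total pixels = 17760256^2 = 315426693185536

315426693185536 pixels


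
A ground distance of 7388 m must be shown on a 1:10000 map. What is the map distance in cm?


map_cm = 7388 * 100 / 10000 = 73.88 cm

73.88 cm


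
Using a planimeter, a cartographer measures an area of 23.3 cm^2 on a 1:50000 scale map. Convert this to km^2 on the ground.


ground_area = 23.3 * (50000/100)^2 = 5825000.0 m^2 = 5.825 km^2

5.825 km^2


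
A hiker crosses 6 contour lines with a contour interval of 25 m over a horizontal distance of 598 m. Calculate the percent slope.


elevation change = 6 * 25 = 150 m
slope = 150 / 598 * 100 = 25.1%

25.1%


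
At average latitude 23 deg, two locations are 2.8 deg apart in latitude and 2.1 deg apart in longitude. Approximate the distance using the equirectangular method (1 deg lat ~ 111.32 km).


dlat_km = 2.8 * 111.32 = 311.696
dlon_km = 2.1 * 111.32 * cos(23) ≈ 215.188
dist = sqrt(311.696^2 + 215.188^2) ≈ 378.8 km

378.8 km


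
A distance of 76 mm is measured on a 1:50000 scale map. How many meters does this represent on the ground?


ground = 76 mm * 50000 / 1000 = 3800.0 m

3800.0 m


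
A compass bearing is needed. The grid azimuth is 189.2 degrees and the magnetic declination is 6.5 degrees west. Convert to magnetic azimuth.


magnetic azimuth = grid azimuth - declination (east +ve)
mag_az = 189.2 - -6.5 = 195.7 degrees

195.7 degrees


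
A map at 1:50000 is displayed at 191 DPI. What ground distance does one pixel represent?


pixel_cm = 2.54 / 191 ≈ 0.013298 cm
ground = pixel_cm * 50000 / 100 = 2.54 * 50000 / (191 * 100) = 127000 / 19100 ≈ 6.65 m

6.65 m


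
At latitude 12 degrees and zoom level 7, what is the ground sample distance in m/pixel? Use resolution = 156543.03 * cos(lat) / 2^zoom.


res = 156543.03 * cos(12) / 2^7 = 156543.03 * 0.9781476 / 128 = 1196.27 m/pixel

1196.27 m/pixel


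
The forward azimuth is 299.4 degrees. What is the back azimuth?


back azimuth = (299.4 + 180) mod 360 = 119.4 degrees

119.4 degrees


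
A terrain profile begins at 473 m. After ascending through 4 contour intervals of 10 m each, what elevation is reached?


elevation = 473 + 4 * 10 = 513 m

513 m


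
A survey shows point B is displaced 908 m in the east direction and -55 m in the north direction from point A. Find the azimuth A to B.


az = atan2(908, -55) = 93.5 deg
adjusted to 0-360: 93.5 degrees

93.5 degrees


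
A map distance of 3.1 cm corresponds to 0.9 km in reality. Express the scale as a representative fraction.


ground = 0.9 km = 90000 cm; RF denominator = ground / map = 90000 / 3.1 ≈ 29032; RF = 1:29032

1:29032


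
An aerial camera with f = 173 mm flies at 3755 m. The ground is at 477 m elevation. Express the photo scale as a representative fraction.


scale = f / (H - h) = 173 mm / 3278 m = 173 / 3278000 = 1:18948

1:18948


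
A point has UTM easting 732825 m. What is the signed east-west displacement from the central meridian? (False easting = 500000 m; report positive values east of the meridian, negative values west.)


displacement = 732825 - 500000 = 232825 m

232825 m


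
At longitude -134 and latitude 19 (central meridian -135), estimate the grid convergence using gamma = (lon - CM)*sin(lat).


gamma = (-134 - -135) * sin(19) = 1 * 0.325568 = 0.326 degrees

0.326 degrees


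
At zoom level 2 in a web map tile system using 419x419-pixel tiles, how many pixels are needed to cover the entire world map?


tiles per axis = 2^2 = 4
total tiles = 4^2 = 16
pixels per axis = 4 * 419 = 1676
total pixels = 1676^2 = 2808976

2808976 pixels


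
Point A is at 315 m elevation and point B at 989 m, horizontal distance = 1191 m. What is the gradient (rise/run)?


gradient = (989 - 315) / 1191 = 674 / 1191 = 0.5659

0.5659


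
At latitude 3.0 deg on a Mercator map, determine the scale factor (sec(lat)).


SF = 1 / cos(3.0) = 1 / 0.99863 = 1.001

1.001


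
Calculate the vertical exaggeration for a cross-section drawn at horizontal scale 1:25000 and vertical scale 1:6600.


VE = horizontal_scale / vertical_scale = 25000 / 6600 ≈ 3.8

3.8x


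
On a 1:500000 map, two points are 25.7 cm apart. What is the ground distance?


ground = 25.7 cm * 500000 / 100 = 128500.0 m = 128.5 km

128.5 km


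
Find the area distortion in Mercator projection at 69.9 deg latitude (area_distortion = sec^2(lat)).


area_distortion = 1/cos^2(69.9) = 8.467

8.467


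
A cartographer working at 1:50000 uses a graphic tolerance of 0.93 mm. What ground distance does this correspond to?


ground = 0.93 mm * 50000 / 1000 = 46.5 m

46.5 m


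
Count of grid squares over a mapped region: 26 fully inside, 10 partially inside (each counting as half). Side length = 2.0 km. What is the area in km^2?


effective squares = 26 + 10 * 0.5 = 31.0
area = 31.0 * 4.0 = 124.0 km^2

124.0 km^2


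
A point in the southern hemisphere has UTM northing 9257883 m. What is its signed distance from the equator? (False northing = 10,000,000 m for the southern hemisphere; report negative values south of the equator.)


For southern: actual = 9257883 - 10000000 = -742117 m

-742117 m


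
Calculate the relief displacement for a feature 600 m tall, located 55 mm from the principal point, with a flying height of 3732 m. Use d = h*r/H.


d = h * r / H = 600 * 55 / 3732 = 8.84 mm

8.84 mm


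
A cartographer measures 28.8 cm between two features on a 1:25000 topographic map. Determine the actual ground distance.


ground = 28.8 cm * 25000 / 100 = 7200.0 m = 7.2 km

7.2 km


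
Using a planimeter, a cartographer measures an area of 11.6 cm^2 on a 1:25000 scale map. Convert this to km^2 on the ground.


ground_area = 11.6 * (25000/100)^2 = 725000.0 m^2 = 0.725 km^2

0.725 km^2


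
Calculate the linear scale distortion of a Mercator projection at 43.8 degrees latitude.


SF = 1 / cos(43.8) = 1 / 0.72176 = 1.386

1.386


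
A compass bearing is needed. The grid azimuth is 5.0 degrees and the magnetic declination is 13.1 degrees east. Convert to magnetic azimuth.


magnetic azimuth = grid azimuth - declination (east +ve)
mag_az = 5.0 - 13.1 = 351.9 degrees

351.9 degrees
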